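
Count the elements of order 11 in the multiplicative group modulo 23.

10

φ(23) = 23 − 1 = 22 = 2 · 11.
Since (Z/23Z)^× is cyclic of order 22, the number of elements of order d is φ(d) when d | 22 and 0 otherwise.
11 | 22, and φ(11) = 11 − 1 = 10.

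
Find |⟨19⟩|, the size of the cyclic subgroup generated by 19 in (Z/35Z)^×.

6

ord(19) | φ(35) = φ(5·7) = (5−1)·(7−1) = 4·6 = 24 = 2^3 · 3.
Divisors of 24: 1, 2, 3, 4, 6, 8, 12, 24.
Compute 19^d (mod 35) for the divisors d until we hit 1:
19^1 ≡ 19
19^2 ≡ 11
19^3 ≡ 34
19^4 ≡ 16
19^6 ≡ 1
The smallest such exponent is 6, so the order of 19 is 6.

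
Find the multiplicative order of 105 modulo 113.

The order of 105 must divide φ(113) = 113 − 1 = 112 = 2^4 · 7.
Divisors of 112: 1, 2, 4, 7, 8, 14, 16, 28, 56, 112.
Compute 105^d (mod 113) for the divisors d until we hit 1:
105^1 ≡ 105 (mod 113)
105^2 ≡ 64 (mod 113)
105^4 ≡ 28 (mod 113)
105^7 ≡ 15 (mod 113)
105^8 ≡ 106 (mod 113)
105^14 ≡ 112 (mod 113)
105^16 ≡ 49 (mod 113)
105^28 ≡ 1 (mod 113) ✓
Therefore the multiplicative order of 105 modulo 113 is 28.

28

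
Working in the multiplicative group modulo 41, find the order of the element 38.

8

By Lagrange's theorem, ord_41(38) divides φ(41) = 41 − 1 = 40 = 2^3 · 5.
Divisors of 40: 1, 2, 4, 5, 8, 10, 20, 40.
Evaluate successive powers at the divisors of 40:
38^1 ≡ 38 (mod 41)
38^2 ≡ 9 (mod 41)
38^4 ≡ 40 (mod 41)
38^5 ≡ 3 (mod 41)
38^8 ≡ 1 (mod 41) ✓
So ord_41(38) = 8.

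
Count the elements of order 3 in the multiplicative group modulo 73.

2

φ(73) = 73 − 1 = 72 = 2^3 · 3^2.
In a cyclic group of order 72, there are φ(d) elements of order d for each divisor d of 72, and zero for non-divisors.
3 | 72, and φ(3) = 3 − 1 = 2.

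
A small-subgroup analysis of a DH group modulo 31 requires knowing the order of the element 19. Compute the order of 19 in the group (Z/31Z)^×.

Since 19 ∈ (Z/31Z)^×, its order divides φ(31) = 31 − 1 = 30 = 2 · 3 · 5.
Divisors of 30: 1, 2, 3, 5, 6, 10, 15, 30.
Check 19^d mod 31 for each divisor in increasing order:
19^1 ≡ 19 (mod 31)
19^2 ≡ 20 (mod 31)
19^3 ≡ 8 (mod 31)
19^5 ≡ 5 (mod 31)
19^6 ≡ 2 (mod 31)
19^10 ≡ 25 (mod 31)
19^15 ≡ 1 (mod 31) ✓
Hence ord(19) = 15.

15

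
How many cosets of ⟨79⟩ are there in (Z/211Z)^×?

6

Since 79 ∈ (Z/211Z)^×, its order divides φ(211) = 211 − 1 = 210 = 2 · 3 · 5 · 7.
Divisors of 210: 1, 2, 3, 5, 6, 7, 10, 14, 15, 21, 30, 35, 42, 70, 105, 210.
Check 79^d mod 211 for each divisor in increasing order:
79^1 ≡ 79 (mod 211)
79^2 ≡ 122 (mod 211)
79^3 ≡ 143 (mod 211)
79^5 ≡ 144 (mod 211)
79^6 ≡ 193 (mod 211)
79^7 ≡ 55 (mod 211)
79^10 ≡ 58 (mod 211)
79^14 ≡ 71 (mod 211)
79^15 ≡ 123 (mod 211)
79^21 ≡ 107 (mod 211)
79^30 ≡ 148 (mod 211)
79^35 ≡ 1 (mod 211) ✓
So ord_211(79) = 35, hence |⟨79⟩| = 35.
The index is φ(211) / ord(79) = 210 / 35 = 6.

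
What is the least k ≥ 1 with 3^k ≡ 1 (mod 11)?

5

Since 3 ∈ (Z/11Z)^×, its order divides φ(11) = 11 − 1 = 10 = 2 · 5.
Divisors of 10: 1, 2, 5, 10.
Test each divisor d:
3^1 ≡ 3 (mod 11)
3^2 ≡ 9 (mod 11)
3^5 ≡ 1 (mod 11) ✓
Hence ord(3) = 5.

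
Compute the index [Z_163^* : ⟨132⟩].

6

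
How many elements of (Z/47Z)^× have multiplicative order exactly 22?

0

φ(47) = 47 − 1 = 46 = 2 · 23.
(Z/47Z)^× is cyclic (|G| = 46); a cyclic group of order m has exactly φ(d) elements of each order d | m, and none otherwise.
Here 46 is not a multiple of 22, so there are no elements of order 22.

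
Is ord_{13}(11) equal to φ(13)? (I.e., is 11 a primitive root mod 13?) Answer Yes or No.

φ(13) = 13 − 1 = 12 = 2^2 · 3.
An element g generates (Z/13Z)^× iff g^(12/q) ≢ 1 (mod 13) for each prime q ∈ {2, 3}.
11^6 ≡ 12 (mod 13)  [q = 2: ≢ 1 ✓]
11^4 ≡ 3 (mod 13)  [q = 3: ≢ 1 ✓]
Every test exponent gives a nontrivial residue, hence 11 generates the full group.

Yes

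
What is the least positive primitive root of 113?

3

φ(113) = 113 − 1 = 112 = 2^4 · 7.
Test candidates g = 2, 3, … against the prime factors q ∈ {2, 7} of φ(113): g is a generator iff g^(112/q) ≢ 1 for every such q.
g = 2: 2^56 ≡ 1 — hits 1, so not a primitive root.
g = 3: 3^56 ≡ 112; 3^16 ≡ 49 — none is 1, so 3 is a primitive root.
So 3 is the smallest generator of (Z/113Z)^×.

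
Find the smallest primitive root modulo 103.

φ(103) = 103 − 1 = 102 = 2 · 3 · 17.
Test candidates g = 2, 3, … against the prime factors q ∈ {2, 3, 17} of φ(103): g is a generator iff g^(102/q) ≢ 1 for every such q.
g = 2: 2^51 ≡ 1 — hits 1, so not a primitive root.
g = 3: 3^51 ≡ 102; 3^34 ≡ 1 — hits 1, so not a primitive root.
g = 4: 4^51 ≡ 1 — hits 1, so not a primitive root.
g = 5: 5^51 ≡ 102; 5^34 ≡ 56; 5^6 ≡ 72 — none is 1, so 5 is a primitive root.
So 5 is the smallest generator of (Z/103Z)^×.

5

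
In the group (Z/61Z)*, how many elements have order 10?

4

φ(61) = 61 − 1 = 60 = 2^2 · 3 · 5.
(Z/61Z)^× is cyclic (|G| = 60); a cyclic group of order m has exactly φ(d) elements of each order d | m, and none otherwise.
10 = 2 · 5 divides 60, and φ(10) = 4.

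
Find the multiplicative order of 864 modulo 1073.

252

Since 864 ∈ (Z/1073Z)^×, its order divides φ(1073) = φ(29·37) = (29−1)·(37−1) = 28·36 = 1008 = 2^4 · 3^2 · 7.
Divisors of 1008: 1, 2, 3, 4, 6, 7, 8, 9, 12, 14, 16, 18, 21, 24, 28, 36, 42, 48, 56, 63, 72, 84, 112, 126, 144, 168, 252, 336, 504, 1008.
Evaluate successive powers at the divisors of 1008:
864^1 ≡ 864 (mod 1073)
864^2 ≡ 761 (mod 1073)
864^3 ≡ 828 (mod 1073)
864^4 ≡ 774 (mod 1073)
864^6 ≡ 1010 (mod 1073)
864^7 ≡ 291 (mod 1073)
864^8 ≡ 342 (mod 1073)
864^9 ≡ 413 (mod 1073)
864^12 ≡ 750 (mod 1073)
864^14 ≡ 987 (mod 1073)
864^16 ≡ 7 (mod 1073)
864^18 ≡ 1035 (mod 1073)
864^21 ≡ 726 (mod 1073)
864^24 ≡ 248 (mod 1073)
864^28 ≡ 958 (mod 1073)
864^36 ≡ 371 (mod 1073)
864^42 ≡ 233 (mod 1073)
864^48 ≡ 343 (mod 1073)
864^56 ≡ 349 (mod 1073)
864^63 ≡ 697 (mod 1073)
864^72 ≡ 297 (mod 1073)
864^84 ≡ 639 (mod 1073)
864^112 ≡ 552 (mod 1073)
864^126 ≡ 813 (mod 1073)
864^144 ≡ 223 (mod 1073)
864^168 ≡ 581 (mod 1073)
864^252 ≡ 1 (mod 1073) ✓
The smallest such exponent is 252, so the order of 864 is 252.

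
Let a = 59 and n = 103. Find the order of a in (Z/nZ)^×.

51

ord(59) | φ(103) = 103 − 1 = 102 = 2 · 3 · 17.
Divisors of 102: 1, 2, 3, 6, 17, 34, 51, 102.
Test each divisor d:
59^1 ≡ 59 (mod 103)
59^2 ≡ 82 (mod 103)
59^3 ≡ 100 (mod 103)
59^6 ≡ 9 (mod 103)
59^17 ≡ 56 (mod 103)
59^34 ≡ 46 (mod 103)
59^51 ≡ 1 (mod 103) ✓
The smallest such exponent is 51, so the order of 59 is 51.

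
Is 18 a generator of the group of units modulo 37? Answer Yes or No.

Yes

φ(37) = 37 − 1 = 36 = 2^2 · 3^2.
Test 18^(36/q) mod 37 for each prime factor q of 36:
18^18 ≡ 36 (mod 37)  [q = 2: ≢ 1 ✓]
18^12 ≡ 10 (mod 37)  [q = 3: ≢ 1 ✓]
None equal 1, so ord_37(18) = 36: 18 is a primitive root.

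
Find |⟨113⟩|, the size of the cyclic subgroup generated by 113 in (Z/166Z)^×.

41

The order of 113 must divide φ(166) = φ(2)·φ(83) = 1·82 = 82 = 2 · 41.
Divisors of 82: 1, 2, 41, 82.
Compute 113^d (mod 166) for the divisors d until we hit 1:
113^1 ≡ 113 (mod 166)
113^2 ≡ 153 (mod 166)
113^41 ≡ 1 (mod 166) ✓
So ord_166(113) = 41.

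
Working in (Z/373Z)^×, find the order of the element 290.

186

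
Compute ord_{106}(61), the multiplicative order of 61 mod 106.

52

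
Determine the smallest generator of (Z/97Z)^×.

5

φ(97) = 97 − 1 = 96 = 2^5 · 3.
g is a primitive root iff g^(96/q) ≢ 1 (mod 97) for each prime q ∈ {2, 3}.
g = 2: 2^48 ≡ 1 — hits 1, so not a primitive root.
g = 3: 3^48 ≡ 1 — hits 1, so not a primitive root.
g = 4: 4^48 ≡ 1 — hits 1, so not a primitive root.
g = 5: 5^48 ≡ 96; 5^32 ≡ 35 — none is 1, so 5 is a primitive root.
Hence the least primitive root of 97 is 5.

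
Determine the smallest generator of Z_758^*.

φ(758) = φ(2)·φ(379) = 1·378 = 378 = 2 · 3^3 · 7.
Test candidates g = 2, 3, … against the prime factors q ∈ {2, 3, 7} of φ(758): g is a generator iff g^(378/q) ≢ 1 for every such q.
g = 2: gcd(2, 758) = 2 > 1, not a unit — skip.
g = 3: 3^189 ≡ 757; 3^126 ≡ 51; 3^54 ≡ 195 — none is 1, so 3 is a primitive root.
The smallest primitive root modulo 758 is 3.

3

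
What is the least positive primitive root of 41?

6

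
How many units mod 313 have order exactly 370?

0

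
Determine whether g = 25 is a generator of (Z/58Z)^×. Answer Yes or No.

No

φ(58) = φ(2)·φ(29) = 1·28 = 28 = 2^2 · 7.
An element g generates (Z/58Z)^× iff g^(28/q) ≢ 1 (mod 58) for each prime q ∈ {2, 7}.
25^14 ≡ 1 (mod 58)  [q = 2: ≡ 1 ✗]
25^4 ≡ 53 (mod 58)  [q = 7: ≢ 1 ✓]
Since 25^14 ≡ 1, the order of 25 divides 14 < 28, so 25 is not a primitive root.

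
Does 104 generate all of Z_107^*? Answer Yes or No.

Yes

φ(107) = 107 − 1 = 106 = 2 · 53.
An element g generates (Z/107Z)^× iff g^(106/q) ≢ 1 (mod 107) for each prime q ∈ {2, 53}.
104^53 ≡ 106 (mod 107)  [q = 2: ≢ 1 ✓]
104^2 ≡ 9 (mod 107)  [q = 53: ≢ 1 ✓]
Every test exponent gives a nontrivial residue, hence 104 generates the full group.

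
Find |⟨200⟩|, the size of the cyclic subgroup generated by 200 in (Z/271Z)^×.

ord(200) | φ(271) = 271 − 1 = 270 = 2 · 3^3 · 5.
Divisors of 270: 1, 2, 3, 5, 6, 9, 10, 15, 18, 27, 30, 45, 54, 90, 135, 270.
Evaluate successive powers at the divisors of 270:
200^1 ≡ 200 (mod 271)
200^2 ≡ 163 (mod 271)
200^3 ≡ 80 (mod 271)
200^5 ≡ 32 (mod 271)
200^6 ≡ 167 (mod 271)
200^9 ≡ 81 (mod 271)
200^10 ≡ 211 (mod 271)
200^15 ≡ 248 (mod 271)
200^18 ≡ 57 (mod 271)
200^27 ≡ 10 (mod 271)
200^30 ≡ 258 (mod 271)
200^45 ≡ 28 (mod 271)
200^54 ≡ 100 (mod 271)
200^90 ≡ 242 (mod 271)
200^135 ≡ 1 (mod 271) ✓
So ord_271(200) = 135.

135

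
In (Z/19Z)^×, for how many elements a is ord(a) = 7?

φ(19) = 19 − 1 = 18 = 2 · 3^2.
Since (Z/19Z)^× is cyclic of order 18, the number of elements of order d is φ(d) when d | 18 and 0 otherwise.
Since 7 ∤ 18, the count is 0.

0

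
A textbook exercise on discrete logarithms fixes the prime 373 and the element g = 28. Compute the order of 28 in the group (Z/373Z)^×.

The order of 28 must divide φ(373) = 373 − 1 = 372 = 2^2 · 3 · 31.
Divisors of 372: 1, 2, 3, 4, 6, 12, 31, 62, 93, 124, 186, 372.
Test each divisor d:
28^1 ≡ 28 (mod 373)
28^2 ≡ 38 (mod 373)
28^3 ≡ 318 (mod 373)
28^4 ≡ 325 (mod 373)
28^6 ≡ 41 (mod 373)
28^12 ≡ 189 (mod 373)
28^31 ≡ 88 (mod 373)
28^62 ≡ 284 (mod 373)
28^93 ≡ 1 (mod 373) ✓
So ord_373(28) = 93.

93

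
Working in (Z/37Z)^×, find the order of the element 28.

18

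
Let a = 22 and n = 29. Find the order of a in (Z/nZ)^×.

14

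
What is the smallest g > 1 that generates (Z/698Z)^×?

φ(698) = φ(2)·φ(349) = 1·348 = 348 = 2^2 · 3 · 29.
Test candidates g = 2, 3, … against the prime factors q ∈ {2, 3, 29} of φ(698): g is a generator iff g^(348/q) ≢ 1 for every such q.
g = 2: gcd(2, 698) = 2 > 1, not a unit — skip.
g = 3: 3^174 ≡ 1 — hits 1, so not a primitive root.
g = 4: gcd(4, 698) = 2 > 1, not a unit — skip.
g = 5: 5^174 ≡ 1 — hits 1, so not a primitive root.
g = 6: gcd(6, 698) = 2 > 1, not a unit — skip.
g = 7: 7^174 ≡ 697; 7^116 ≡ 575; 7^12 ≡ 249 — none is 1, so 7 is a primitive root.
The smallest primitive root modulo 698 is 7.

7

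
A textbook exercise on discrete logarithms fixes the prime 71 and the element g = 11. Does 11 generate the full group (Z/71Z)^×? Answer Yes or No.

φ(71) = 71 − 1 = 70 = 2 · 5 · 7.
Test 11^(70/q) mod 71 for each prime factor q of 70:
11^35 ≡ 70 (mod 71)  [q = 2: ≢ 1 ✓]
11^14 ≡ 54 (mod 71)  [q = 5: ≢ 1 ✓]
11^10 ≡ 32 (mod 71)  [q = 7: ≢ 1 ✓]
Every test exponent gives a nontrivial residue, hence 11 generates the full group.

Yes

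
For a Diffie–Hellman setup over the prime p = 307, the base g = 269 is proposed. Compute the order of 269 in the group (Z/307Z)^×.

17

The order of 269 must divide φ(307) = 307 − 1 = 306 = 2 · 3^2 · 17.
Divisors of 306: 1, 2, 3, 6, 9, 17, 18, 34, 51, 102, 153, 306.
Check 269^d mod 307 for each divisor in increasing order:
269^1 ≡ 269
269^2 ≡ 216
269^3 ≡ 81
269^6 ≡ 114
269^9 ≡ 24
269^17 ≡ 1
The smallest such exponent is 17, so the order of 269 is 17.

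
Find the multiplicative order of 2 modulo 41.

20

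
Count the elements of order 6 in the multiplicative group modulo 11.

0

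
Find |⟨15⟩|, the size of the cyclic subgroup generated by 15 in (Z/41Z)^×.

Since 15 ∈ (Z/41Z)^×, its order divides φ(41) = 41 − 1 = 40 = 2^3 · 5.
Divisors of 40: 1, 2, 4, 5, 8, 10, 20, 40.
Evaluate successive powers at the divisors of 40:
15^1 ≡ 15 (mod 41)
15^2 ≡ 20 (mod 41)
15^4 ≡ 31 (mod 41)
15^5 ≡ 14 (mod 41)
15^8 ≡ 18 (mod 41)
15^10 ≡ 32 (mod 41)
15^20 ≡ 40 (mod 41)
15^40 ≡ 1 (mod 41) ✓
The smallest such exponent is 40, so the order of 15 is 40.

40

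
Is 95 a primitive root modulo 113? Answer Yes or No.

No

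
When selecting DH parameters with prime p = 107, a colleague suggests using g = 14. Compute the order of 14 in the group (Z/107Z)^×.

53

ord(14) | φ(107) = 107 − 1 = 106 = 2 · 53.
Divisors of 106: 1, 2, 53, 106.
Evaluate successive powers at the divisors of 106:
14^1 ≡ 14 (mod 107)
14^2 ≡ 89 (mod 107)
14^53 ≡ 1 (mod 107) ✓
The smallest such exponent is 53, so the order of 14 is 53.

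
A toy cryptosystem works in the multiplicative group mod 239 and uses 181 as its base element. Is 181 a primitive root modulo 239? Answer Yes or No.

φ(239) = 239 − 1 = 238 = 2 · 7 · 17.
Test 181^(238/q) mod 239 for each prime factor q of 238:
181^119 ≡ 238 (mod 239)  [q = 2: ≢ 1 ✓]
181^34 ≡ 98 (mod 239)  [q = 7: ≢ 1 ✓]
181^14 ≡ 22 (mod 239)  [q = 17: ≢ 1 ✓]
All checks pass, so 181 has order 238 and is a primitive root modulo 239.

Yes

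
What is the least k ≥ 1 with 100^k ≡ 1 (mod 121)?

11

Since 100 ∈ (Z/121Z)^×, its order divides φ(121) = φ(11^2) = 11·(11−1) = 110 = 2 · 5 · 11.
Divisors of 110: 1, 2, 5, 10, 11, 22, 55, 110.
Check 100^d mod 121 for each divisor in increasing order:
100^1 ≡ 100
100^2 ≡ 78
100^5 ≡ 12
100^10 ≡ 23
100^11 ≡ 1
Hence ord(100) = 11.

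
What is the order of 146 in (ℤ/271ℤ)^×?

The order of 146 must divide φ(271) = 271 − 1 = 270 = 2 · 3^3 · 5.
Divisors of 270: 1, 2, 3, 5, 6, 9, 10, 15, 18, 27, 30, 45, 54, 90, 135, 270.
Test each divisor d:
146^1 ≡ 146 (mod 271)
146^2 ≡ 178 (mod 271)
146^3 ≡ 243 (mod 271)
146^5 ≡ 165 (mod 271)
146^6 ≡ 242 (mod 271)
146^9 ≡ 270 (mod 271)
146^10 ≡ 125 (mod 271)
146^15 ≡ 29 (mod 271)
146^18 ≡ 1 (mod 271) ✓
Therefore the multiplicative order of 146 modulo 271 is 18.

18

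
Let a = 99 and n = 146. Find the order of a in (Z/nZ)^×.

72

The order of 99 must divide φ(146) = φ(2)·φ(73) = 1·72 = 72 = 2^3 · 3^2.
Divisors of 72: 1, 2, 3, 4, 6, 8, 9, 12, 18, 24, 36, 72.
Check 99^d mod 146 for each divisor in increasing order:
99^1 ≡ 99 (mod 146)
99^2 ≡ 19 (mod 146)
99^3 ≡ 129 (mod 146)
99^4 ≡ 69 (mod 146)
99^6 ≡ 143 (mod 146)
99^8 ≡ 89 (mod 146)
99^9 ≡ 51 (mod 146)
99^12 ≡ 9 (mod 146)
99^18 ≡ 119 (mod 146)
99^24 ≡ 81 (mod 146)
99^36 ≡ 145 (mod 146)
99^72 ≡ 1 (mod 146) ✓
The smallest such exponent is 72, so the order of 99 is 72.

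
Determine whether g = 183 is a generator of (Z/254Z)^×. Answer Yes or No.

Yes

φ(254) = φ(2)·φ(127) = 1·126 = 126 = 2 · 3^2 · 7.
An element g generates (Z/254Z)^× iff g^(126/q) ≢ 1 (mod 254) for each prime q ∈ {2, 3, 7}.
183^63 ≡ 253 (mod 254)  [q = 2: ≢ 1 ✓]
183^42 ≡ 107 (mod 254)  [q = 3: ≢ 1 ✓]
183^18 ≡ 143 (mod 254)  [q = 7: ≢ 1 ✓]
All checks pass, so 183 has order 126 and is a primitive root modulo 254.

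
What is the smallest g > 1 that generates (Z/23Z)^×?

5

φ(23) = 23 − 1 = 22 = 2 · 11.
Test candidates g = 2, 3, … against the prime factors q ∈ {2, 11} of φ(23): g is a generator iff g^(22/q) ≢ 1 for every such q.
g = 2: 2^11 ≡ 1 — hits 1, so not a primitive root.
g = 3: 3^11 ≡ 1 — hits 1, so not a primitive root.
g = 4: 4^11 ≡ 1 — hits 1, so not a primitive root.
g = 5: 5^11 ≡ 22; 5^2 ≡ 2 — none is 1, so 5 is a primitive root.
So 5 is the smallest generator of (Z/23Z)^×.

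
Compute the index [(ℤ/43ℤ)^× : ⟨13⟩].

2

The order of 13 must divide φ(43) = 43 − 1 = 42 = 2 · 3 · 7.
Divisors of 42: 1, 2, 3, 6, 7, 14, 21, 42.
Evaluate successive powers at the divisors of 42:
13^1 ≡ 13
13^2 ≡ 40
13^3 ≡ 4
13^6 ≡ 16
13^7 ≡ 36
13^14 ≡ 6
13^21 ≡ 1
Thus |⟨13⟩| = ord(13) = 21.
[(Z/43Z)^× : ⟨13⟩] = 42/21 = 2.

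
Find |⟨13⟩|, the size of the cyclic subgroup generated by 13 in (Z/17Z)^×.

4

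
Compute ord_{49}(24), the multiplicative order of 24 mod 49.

42

ord(24) | φ(49) = φ(7^2) = 7·(7−1) = 42 = 2 · 3 · 7.
Divisors of 42: 1, 2, 3, 6, 7, 14, 21, 42.
Test each divisor d:
24^1 ≡ 24 (mod 49)
24^2 ≡ 37 (mod 49)
24^3 ≡ 6 (mod 49)
24^6 ≡ 36 (mod 49)
24^7 ≡ 31 (mod 49)
24^14 ≡ 30 (mod 49)
24^21 ≡ 48 (mod 49)
24^42 ≡ 1 (mod 49) ✓
So ord_49(24) = 42.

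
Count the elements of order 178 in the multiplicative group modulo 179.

88

φ(179) = 179 − 1 = 178 = 2 · 89.
Since (Z/179Z)^× is cyclic of order 178, the number of elements of order d is φ(d) when d | 178 and 0 otherwise.
178 = 2 · 89 divides 178, and φ(178) = 88.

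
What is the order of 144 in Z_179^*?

89

Since 144 ∈ (Z/179Z)^×, its order divides φ(179) = 179 − 1 = 178 = 2 · 89.
Divisors of 178: 1, 2, 89, 178.
Check 144^d mod 179 for each divisor in increasing order:
144^1 ≡ 144
144^2 ≡ 151
144^89 ≡ 1
Hence ord(144) = 89.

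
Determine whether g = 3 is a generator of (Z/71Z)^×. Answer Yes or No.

No

φ(71) = 71 − 1 = 70 = 2 · 5 · 7.
An element g generates (Z/71Z)^× iff g^(70/q) ≢ 1 (mod 71) for each prime q ∈ {2, 5, 7}.
3^35 ≡ 1 (mod 71)  [q = 2: ≡ 1 ✗]
3^14 ≡ 54 (mod 71)  [q = 5: ≢ 1 ✓]
3^10 ≡ 48 (mod 71)  [q = 7: ≢ 1 ✓]
Since 3^35 ≡ 1, the order of 3 divides 35 < 70, so 3 is not a primitive root.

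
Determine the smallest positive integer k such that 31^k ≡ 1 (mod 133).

By Lagrange's theorem, ord_133(31) divides φ(133) = φ(7·19) = (7−1)·(19−1) = 6·18 = 108 = 2^2 · 3^3.
Divisors of 108: 1, 2, 3, 4, 6, 9, 12, 18, 27, 36, 54, 108.
Compute 31^d (mod 133) for the divisors d until we hit 1:
31^1 ≡ 31
31^2 ≡ 30
31^3 ≡ 132
31^4 ≡ 102
31^6 ≡ 1
Therefore the multiplicative order of 31 modulo 133 is 6.

6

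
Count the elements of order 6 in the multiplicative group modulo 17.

0

φ(17) = 17 − 1 = 16 = 2^4.
Since (Z/17Z)^× is cyclic of order 16, the number of elements of order d is φ(d) when d | 16 and 0 otherwise.
Since 6 ∤ 16, the count is 0.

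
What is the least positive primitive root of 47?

5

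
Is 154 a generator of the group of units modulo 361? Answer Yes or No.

Yes

φ(361) = φ(19^2) = 19·(19−1) = 342 = 2 · 3^2 · 19.
An element g generates (Z/361Z)^× iff g^(342/q) ≢ 1 (mod 361) for each prime q ∈ {2, 3, 19}.
154^171 ≡ 360 (mod 361)  [q = 2: ≢ 1 ✓]
154^114 ≡ 292 (mod 361)  [q = 3: ≢ 1 ✓]
154^18 ≡ 343 (mod 361)  [q = 19: ≢ 1 ✓]
None equal 1, so ord_361(154) = 342: 154 is a primitive root.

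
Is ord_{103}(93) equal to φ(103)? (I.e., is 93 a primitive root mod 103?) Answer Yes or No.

No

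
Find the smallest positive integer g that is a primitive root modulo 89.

φ(89) = 89 − 1 = 88 = 2^3 · 11.
g is a primitive root iff g^(88/q) ≢ 1 (mod 89) for each prime q ∈ {2, 11}.
g = 2: 2^44 ≡ 1 — hits 1, so not a primitive root.
g = 3: 3^44 ≡ 88; 3^8 ≡ 64 — none is 1, so 3 is a primitive root.
The smallest primitive root modulo 89 is 3.

3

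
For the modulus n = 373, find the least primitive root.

2

φ(373) = 373 − 1 = 372 = 2^2 · 3 · 31.
Test candidates g = 2, 3, … against the prime factors q ∈ {2, 3, 31} of φ(373): g is a generator iff g^(372/q) ≢ 1 for every such q.
g = 2: 2^186 ≡ 372; 2^124 ≡ 284; 2^12 ≡ 366 — none is 1, so 2 is a primitive root.
Hence the least primitive root of 373 is 2.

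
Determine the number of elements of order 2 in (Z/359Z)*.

1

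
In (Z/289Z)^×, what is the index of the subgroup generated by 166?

4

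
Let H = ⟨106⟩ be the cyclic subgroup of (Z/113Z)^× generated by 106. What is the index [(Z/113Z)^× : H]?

ord(106) | φ(113) = 113 − 1 = 112 = 2^4 · 7.
Divisors of 112: 1, 2, 4, 7, 8, 14, 16, 28, 56, 112.
Compute 106^d (mod 113) for the divisors d until we hit 1:
106^1 ≡ 106 (mod 113)
106^2 ≡ 49 (mod 113)
106^4 ≡ 28 (mod 113)
106^7 ≡ 1 (mod 113) ✓
Thus |⟨106⟩| = ord(106) = 7.
Index = |(Z/113Z)^×| / |⟨106⟩| = 112 / 7 = 16.

16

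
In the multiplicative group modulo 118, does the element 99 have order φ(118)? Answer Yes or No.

Yes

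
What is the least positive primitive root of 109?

φ(109) = 109 − 1 = 108 = 2^2 · 3^3.
g is a primitive root iff g^(108/q) ≢ 1 (mod 109) for each prime q ∈ {2, 3}.
g = 2: 2^54 ≡ 108; 2^36 ≡ 1 — hits 1, so not a primitive root.
g = 3: 3^54 ≡ 1 — hits 1, so not a primitive root.
g = 4: 4^54 ≡ 1 — hits 1, so not a primitive root.
g = 5: 5^54 ≡ 1 — hits 1, so not a primitive root.
g = 6: 6^54 ≡ 108; 6^36 ≡ 63 — none is 1, so 6 is a primitive root.
Hence the least primitive root of 109 is 6.

6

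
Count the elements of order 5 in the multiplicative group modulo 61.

4

φ(61) = 61 − 1 = 60 = 2^2 · 3 · 5.
In a cyclic group of order 60, there are φ(d) elements of order d for each divisor d of 60, and zero for non-divisors.
5 | 60, and φ(5) = 5 − 1 = 4.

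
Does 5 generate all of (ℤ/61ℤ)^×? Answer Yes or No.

No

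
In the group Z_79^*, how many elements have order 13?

12

φ(79) = 79 − 1 = 78 = 2 · 3 · 13.
In a cyclic group of order 78, there are φ(d) elements of order d for each divisor d of 78, and zero for non-divisors.
13 | 78, and φ(13) = 13 − 1 = 12.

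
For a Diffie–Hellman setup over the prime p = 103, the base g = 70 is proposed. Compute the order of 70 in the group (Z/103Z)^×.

By Lagrange's theorem, ord_103(70) divides φ(103) = 103 − 1 = 102 = 2 · 3 · 17.
Divisors of 102: 1, 2, 3, 6, 17, 34, 51, 102.
Check 70^d mod 103 for each divisor in increasing order:
70^1 ≡ 70
70^2 ≡ 59
70^3 ≡ 10
70^6 ≡ 100
70^17 ≡ 57
70^34 ≡ 56
70^51 ≡ 102
70^102 ≡ 1
So ord_103(70) = 102.

102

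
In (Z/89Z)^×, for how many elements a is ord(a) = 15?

0

φ(89) = 89 − 1 = 88 = 2^3 · 11.
Since (Z/89Z)^× is cyclic of order 88, the number of elements of order d is φ(d) when d | 88 and 0 otherwise.
Here 88 is not a multiple of 15, so there are no elements of order 15.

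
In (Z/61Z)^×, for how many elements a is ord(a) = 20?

φ(61) = 61 − 1 = 60 = 2^2 · 3 · 5.
(Z/61Z)^× is cyclic (|G| = 60); a cyclic group of order m has exactly φ(d) elements of each order d | m, and none otherwise.
20 = 2^2 · 5 divides 60, and φ(20) = 8.

8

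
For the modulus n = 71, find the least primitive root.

7

φ(71) = 71 − 1 = 70 = 2 · 5 · 7.
Test candidates g = 2, 3, … against the prime factors q ∈ {2, 5, 7} of φ(71): g is a generator iff g^(70/q) ≢ 1 for every such q.
g = 2: 2^35 ≡ 1 — hits 1, so not a primitive root.
g = 3: 3^35 ≡ 1 — hits 1, so not a primitive root.
g = 4: 4^35 ≡ 1 — hits 1, so not a primitive root.
g = 5: 5^35 ≡ 1 — hits 1, so not a primitive root.
g = 6: 6^35 ≡ 1 — hits 1, so not a primitive root.
g = 7: 7^35 ≡ 70; 7^14 ≡ 54; 7^10 ≡ 45 — none is 1, so 7 is a primitive root.
Hence the least primitive root of 71 is 7.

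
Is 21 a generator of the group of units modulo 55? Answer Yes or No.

55 = 5 · 11 is a product of two distinct odd primes, so (Z/55Z)^× ≅ (Z/5Z)^× × (Z/11Z)^× is not cyclic.
No primitive root modulo 55 exists; in particular 21 is not one.

No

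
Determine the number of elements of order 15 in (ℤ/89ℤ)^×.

0

φ(89) = 89 − 1 = 88 = 2^3 · 11.
(Z/89Z)^× is cyclic (|G| = 88); a cyclic group of order m has exactly φ(d) elements of each order d | m, and none otherwise.
Here 88 is not a multiple of 15, so there are no elements of order 15.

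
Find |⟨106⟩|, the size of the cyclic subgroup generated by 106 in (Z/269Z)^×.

268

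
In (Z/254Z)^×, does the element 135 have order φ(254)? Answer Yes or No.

φ(254) = φ(2)·φ(127) = 1·126 = 126 = 2 · 3^2 · 7.
It suffices to check that the order of 135 is not a proper divisor of 126: compute 135^(126/q) for q ∈ {2, 3, 7}.
135^63 ≡ 1 (mod 254)  [q = 2: ≡ 1 ✗]
135^42 ≡ 1 (mod 254)  [q = 3: ≡ 1 ✗]
135^18 ≡ 159 (mod 254)  [q = 7: ≢ 1 ✓]
The check at q = 2 fails, so 135 generates a proper subgroup.

No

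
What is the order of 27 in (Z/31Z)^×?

Since 27 ∈ (Z/31Z)^×, its order divides φ(31) = 31 − 1 = 30 = 2 · 3 · 5.
Divisors of 30: 1, 2, 3, 5, 6, 10, 15, 30.
Test each divisor d:
27^1 ≡ 27 (mod 31)
27^2 ≡ 16 (mod 31)
27^3 ≡ 29 (mod 31)
27^5 ≡ 30 (mod 31)
27^6 ≡ 4 (mod 31)
27^10 ≡ 1 (mod 31) ✓
Hence ord(27) = 10.

10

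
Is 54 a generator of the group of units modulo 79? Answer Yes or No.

Yes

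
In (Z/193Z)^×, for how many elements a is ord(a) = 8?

φ(193) = 193 − 1 = 192 = 2^6 · 3.
In a cyclic group of order 192, there are φ(d) elements of order d for each divisor d of 192, and zero for non-divisors.
8 = 2^3 divides 192, and φ(8) = 4.

4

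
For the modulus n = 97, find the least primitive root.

5

φ(97) = 97 − 1 = 96 = 2^5 · 3.
Test candidates g = 2, 3, … against the prime factors q ∈ {2, 3} of φ(97): g is a generator iff g^(96/q) ≢ 1 for every such q.
g = 2: 2^48 ≡ 1 — hits 1, so not a primitive root.
g = 3: 3^48 ≡ 1 — hits 1, so not a primitive root.
g = 4: 4^48 ≡ 1 — hits 1, so not a primitive root.
g = 5: 5^48 ≡ 96; 5^32 ≡ 35 — none is 1, so 5 is a primitive root.
The smallest primitive root modulo 97 is 5.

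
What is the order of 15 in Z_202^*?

100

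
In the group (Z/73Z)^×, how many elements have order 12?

φ(73) = 73 − 1 = 72 = 2^3 · 3^2.
(Z/73Z)^× is cyclic (|G| = 72); a cyclic group of order m has exactly φ(d) elements of each order d | m, and none otherwise.
12 = 2^2 · 3 divides 72, and φ(12) = 4.

4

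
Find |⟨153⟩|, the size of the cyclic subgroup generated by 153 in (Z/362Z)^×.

180

ord(153) | φ(362) = φ(2)·φ(181) = 1·180 = 180 = 2^2 · 3^2 · 5.
Divisors of 180: 1, 2, 3, 4, 5, 6, 9, 10, 12, 15, 18, 20, 30, 36, 45, 60, 90, 180.
Check 153^d mod 362 for each divisor in increasing order:
153^1 ≡ 153 (mod 362)
153^2 ≡ 241 (mod 362)
153^3 ≡ 311 (mod 362)
153^4 ≡ 161 (mod 362)
153^5 ≡ 17 (mod 362)
153^6 ≡ 67 (mod 362)
153^9 ≡ 203 (mod 362)
153^10 ≡ 289 (mod 362)
153^12 ≡ 145 (mod 362)
153^15 ≡ 207 (mod 362)
153^18 ≡ 303 (mod 362)
153^20 ≡ 261 (mod 362)
153^30 ≡ 133 (mod 362)
153^36 ≡ 223 (mod 362)
153^45 ≡ 19 (mod 362)
153^60 ≡ 313 (mod 362)
153^90 ≡ 361 (mod 362)
153^180 ≡ 1 (mod 362) ✓
Hence ord(153) = 180.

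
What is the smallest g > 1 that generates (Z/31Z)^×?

3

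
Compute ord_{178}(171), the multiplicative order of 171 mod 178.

The order of 171 must divide φ(178) = φ(2)·φ(89) = 1·88 = 88 = 2^3 · 11.
Divisors of 88: 1, 2, 4, 8, 11, 22, 44, 88.
Check 171^d mod 178 for each divisor in increasing order:
171^1 ≡ 171
171^2 ≡ 49
171^4 ≡ 87
171^8 ≡ 93
171^11 ≡ 141
171^22 ≡ 123
171^44 ≡ 177
171^88 ≡ 1
So ord_178(171) = 88.

88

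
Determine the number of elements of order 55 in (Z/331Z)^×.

40

φ(331) = 331 − 1 = 330 = 2 · 3 · 5 · 11.
(Z/331Z)^× is cyclic (|G| = 330); a cyclic group of order m has exactly φ(d) elements of each order d | m, and none otherwise.
55 = 5 · 11 divides 330, and φ(55) = 40.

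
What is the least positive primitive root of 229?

6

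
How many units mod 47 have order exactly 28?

0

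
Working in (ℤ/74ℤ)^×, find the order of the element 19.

36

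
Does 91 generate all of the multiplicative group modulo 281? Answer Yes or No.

Yes

φ(281) = 281 − 1 = 280 = 2^3 · 5 · 7.
An element g generates (Z/281Z)^× iff g^(280/q) ≢ 1 (mod 281) for each prime q ∈ {2, 5, 7}.
91^140 ≡ 280 (mod 281)  [q = 2: ≢ 1 ✓]
91^56 ≡ 86 (mod 281)  [q = 5: ≢ 1 ✓]
91^40 ≡ 181 (mod 281)  [q = 7: ≢ 1 ✓]
Every test exponent gives a nontrivial residue, hence 91 generates the full group.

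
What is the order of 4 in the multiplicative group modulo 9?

The order of 4 must divide φ(9) = φ(3^2) = 3·(3−1) = 6 = 2 · 3.
Divisors of 6: 1, 2, 3, 6.
Check 4^d mod 9 for each divisor in increasing order:
4^1 ≡ 4 (mod 9)
4^2 ≡ 7 (mod 9)
4^3 ≡ 1 (mod 9) ✓
Hence ord(4) = 3.

3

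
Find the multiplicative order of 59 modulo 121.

Since 59 ∈ (Z/121Z)^×, its order divides φ(121) = φ(11^2) = 11·(11−1) = 110 = 2 · 5 · 11.
Divisors of 110: 1, 2, 5, 10, 11, 22, 55, 110.
Evaluate successive powers at the divisors of 110:
59^1 ≡ 59 (mod 121)
59^2 ≡ 93 (mod 121)
59^5 ≡ 34 (mod 121)
59^10 ≡ 67 (mod 121)
59^11 ≡ 81 (mod 121)
59^22 ≡ 27 (mod 121)
59^55 ≡ 1 (mod 121) ✓
Hence ord(59) = 55.

55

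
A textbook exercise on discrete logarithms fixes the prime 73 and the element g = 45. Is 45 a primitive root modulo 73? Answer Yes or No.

φ(73) = 73 − 1 = 72 = 2^3 · 3^2.
45 is a primitive root mod 73 iff 45^(φ(73)/q) ≢ 1 for every prime q | φ(73), i.e. q ∈ {2, 3}.
45^36 ≡ 72 (mod 73)  [q = 2: ≢ 1 ✓]
45^24 ≡ 8 (mod 73)  [q = 3: ≢ 1 ✓]
None equal 1, so ord_73(45) = 72: 45 is a primitive root.

Yes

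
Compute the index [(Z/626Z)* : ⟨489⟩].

4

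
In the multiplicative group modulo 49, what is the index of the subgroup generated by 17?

1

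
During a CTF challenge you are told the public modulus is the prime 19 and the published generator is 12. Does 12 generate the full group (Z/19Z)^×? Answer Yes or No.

No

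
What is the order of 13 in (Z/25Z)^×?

Since 13 ∈ (Z/25Z)^×, its order divides φ(25) = φ(5^2) = 5·(5−1) = 20 = 2^2 · 5.
Divisors of 20: 1, 2, 4, 5, 10, 20.
Evaluate successive powers at the divisors of 20:
13^1 ≡ 13 (mod 25)
13^2 ≡ 19 (mod 25)
13^4 ≡ 11 (mod 25)
13^5 ≡ 18 (mod 25)
13^10 ≡ 24 (mod 25)
13^20 ≡ 1 (mod 25) ✓
Hence ord(13) = 20.

20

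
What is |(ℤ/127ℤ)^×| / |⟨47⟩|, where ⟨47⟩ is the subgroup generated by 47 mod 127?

ord(47) | φ(127) = 127 − 1 = 126 = 2 · 3^2 · 7.
Divisors of 126: 1, 2, 3, 6, 7, 9, 14, 18, 21, 42, 63, 126.
Test each divisor d:
47^1 ≡ 47
47^2 ≡ 50
47^3 ≡ 64
47^6 ≡ 32
47^7 ≡ 107
47^9 ≡ 16
47^14 ≡ 19
47^18 ≡ 2
47^21 ≡ 1
The order of 47 is 21, so the subgroup it generates has 21 elements.
The index is φ(127) / ord(47) = 126 / 21 = 6.

6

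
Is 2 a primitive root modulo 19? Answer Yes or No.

Yes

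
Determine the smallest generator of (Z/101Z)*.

2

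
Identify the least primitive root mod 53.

φ(53) = 53 − 1 = 52 = 2^2 · 13.
Test candidates g = 2, 3, … against the prime factors q ∈ {2, 13} of φ(53): g is a generator iff g^(52/q) ≢ 1 for every such q.
g = 2: 2^26 ≡ 52; 2^4 ≡ 16 — none is 1, so 2 is a primitive root.
The smallest primitive root modulo 53 is 2.

2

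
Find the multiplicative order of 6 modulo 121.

110

ord(6) | φ(121) = φ(11^2) = 11·(11−1) = 110 = 2 · 5 · 11.
Divisors of 110: 1, 2, 5, 10, 11, 22, 55, 110.
Evaluate successive powers at the divisors of 110:
6^1 ≡ 6 (mod 121)
6^2 ≡ 36 (mod 121)
6^5 ≡ 32 (mod 121)
6^10 ≡ 56 (mod 121)
6^11 ≡ 94 (mod 121)
6^22 ≡ 3 (mod 121)
6^55 ≡ 120 (mod 121)
6^110 ≡ 1 (mod 121) ✓
The smallest such exponent is 110, so the order of 6 is 110.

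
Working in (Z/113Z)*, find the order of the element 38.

ord(38) | φ(113) = 113 − 1 = 112 = 2^4 · 7.
Divisors of 112: 1, 2, 4, 7, 8, 14, 16, 28, 56, 112.
Check 38^d mod 113 for each divisor in increasing order:
38^1 ≡ 38 (mod 113)
38^2 ≡ 88 (mod 113)
38^4 ≡ 60 (mod 113)
38^7 ≡ 65 (mod 113)
38^8 ≡ 97 (mod 113)
38^14 ≡ 44 (mod 113)
38^16 ≡ 30 (mod 113)
38^28 ≡ 15 (mod 113)
38^56 ≡ 112 (mod 113)
38^112 ≡ 1 (mod 113) ✓
The smallest such exponent is 112, so the order of 38 is 112.

112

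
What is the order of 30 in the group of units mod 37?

18

By Lagrange's theorem, ord_37(30) divides φ(37) = 37 − 1 = 36 = 2^2 · 3^2.
Divisors of 36: 1, 2, 3, 4, 6, 9, 12, 18, 36.
Check 30^d mod 37 for each divisor in increasing order:
30^1 ≡ 30 (mod 37)
30^2 ≡ 12 (mod 37)
30^3 ≡ 27 (mod 37)
30^4 ≡ 33 (mod 37)
30^6 ≡ 26 (mod 37)
30^9 ≡ 36 (mod 37)
30^12 ≡ 10 (mod 37)
30^18 ≡ 1 (mod 37) ✓
So ord_37(30) = 18.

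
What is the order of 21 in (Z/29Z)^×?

28

Since 21 ∈ (Z/29Z)^×, its order divides φ(29) = 29 − 1 = 28 = 2^2 · 7.
Divisors of 28: 1, 2, 4, 7, 14, 28.
Compute 21^d (mod 29) for the divisors d until we hit 1:
21^1 ≡ 21
21^2 ≡ 6
21^4 ≡ 7
21^7 ≡ 12
21^14 ≡ 28
21^28 ≡ 1
The smallest such exponent is 28, so the order of 21 is 28.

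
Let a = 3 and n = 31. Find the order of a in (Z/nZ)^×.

By Lagrange's theorem, ord_31(3) divides φ(31) = 31 − 1 = 30 = 2 · 3 · 5.
Divisors of 30: 1, 2, 3, 5, 6, 10, 15, 30.
Test each divisor d:
3^1 ≡ 3 (mod 31)
3^2 ≡ 9 (mod 31)
3^3 ≡ 27 (mod 31)
3^5 ≡ 26 (mod 31)
3^6 ≡ 16 (mod 31)
3^10 ≡ 25 (mod 31)
3^15 ≡ 30 (mod 31)
3^30 ≡ 1 (mod 31) ✓
The smallest such exponent is 30, so the order of 3 is 30.

30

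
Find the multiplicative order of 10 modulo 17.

16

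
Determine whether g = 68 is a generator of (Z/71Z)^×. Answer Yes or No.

φ(71) = 71 − 1 = 70 = 2 · 5 · 7.
An element g generates (Z/71Z)^× iff g^(70/q) ≢ 1 (mod 71) for each prime q ∈ {2, 5, 7}.
68^35 ≡ 70 (mod 71)  [q = 2: ≢ 1 ✓]
68^14 ≡ 54 (mod 71)  [q = 5: ≢ 1 ✓]
68^10 ≡ 48 (mod 71)  [q = 7: ≢ 1 ✓]
Every test exponent gives a nontrivial residue, hence 68 generates the full group.

Yes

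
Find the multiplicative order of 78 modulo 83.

Since 78 ∈ (Z/83Z)^×, its order divides φ(83) = 83 − 1 = 82 = 2 · 41.
Divisors of 82: 1, 2, 41, 82.
Check 78^d mod 83 for each divisor in increasing order:
78^1 ≡ 78
78^2 ≡ 25
78^41 ≡ 1
Therefore the multiplicative order of 78 modulo 83 is 41.

41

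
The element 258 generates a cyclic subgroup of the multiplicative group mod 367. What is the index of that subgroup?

The order of 258 must divide φ(367) = 367 − 1 = 366 = 2 · 3 · 61.
Divisors of 366: 1, 2, 3, 6, 61, 122, 183, 366.
Check 258^d mod 367 for each divisor in increasing order:
258^1 ≡ 258
258^2 ≡ 137
258^3 ≡ 114
258^6 ≡ 151
258^61 ≡ 1
The order of 258 is 61, so the subgroup it generates has 61 elements.
Index = |(Z/367Z)^×| / |⟨258⟩| = 366 / 61 = 6.

6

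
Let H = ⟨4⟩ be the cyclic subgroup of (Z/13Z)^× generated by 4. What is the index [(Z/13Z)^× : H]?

2

Since 4 ∈ (Z/13Z)^×, its order divides φ(13) = 13 − 1 = 12 = 2^2 · 3.
Divisors of 12: 1, 2, 3, 4, 6, 12.
Evaluate successive powers at the divisors of 12:
4^1 ≡ 4
4^2 ≡ 3
4^3 ≡ 12
4^4 ≡ 9
4^6 ≡ 1
So ord_13(4) = 6, hence |⟨4⟩| = 6.
[(Z/13Z)^× : ⟨4⟩] = 12/6 = 2.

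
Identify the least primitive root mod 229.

φ(229) = 229 − 1 = 228 = 2^2 · 3 · 19.
g is a primitive root iff g^(228/q) ≢ 1 (mod 229) for each prime q ∈ {2, 3, 19}.
g = 2: 2^114 ≡ 228; 2^76 ≡ 1 — hits 1, so not a primitive root.
g = 3: 3^114 ≡ 1 — hits 1, so not a primitive root.
g = 4: 4^114 ≡ 1 — hits 1, so not a primitive root.
g = 5: 5^114 ≡ 1 — hits 1, so not a primitive root.
g = 6: 6^114 ≡ 228; 6^76 ≡ 134; 6^12 ≡ 165 — none is 1, so 6 is a primitive root.
Hence the least primitive root of 229 is 6.

6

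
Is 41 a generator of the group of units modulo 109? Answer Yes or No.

No

φ(109) = 109 − 1 = 108 = 2^2 · 3^3.
It suffices to check that the order of 41 is not a proper divisor of 108: compute 41^(108/q) for q ∈ {2, 3}.
41^54 ≡ 108 (mod 109)  [q = 2: ≢ 1 ✓]
41^36 ≡ 1 (mod 109)  [q = 3: ≡ 1 ✗]
41^36 ≡ 1 shows ord(41) | 36, strictly less than φ(109); not a primitive root.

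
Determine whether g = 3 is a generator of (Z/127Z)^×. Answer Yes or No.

Yes

φ(127) = 127 − 1 = 126 = 2 · 3^2 · 7.
An element g generates (Z/127Z)^× iff g^(126/q) ≢ 1 (mod 127) for each prime q ∈ {2, 3, 7}.
3^63 ≡ 126 (mod 127)  [q = 2: ≢ 1 ✓]
3^42 ≡ 107 (mod 127)  [q = 3: ≢ 1 ✓]
3^18 ≡ 4 (mod 127)  [q = 7: ≢ 1 ✓]
Every test exponent gives a nontrivial residue, hence 3 generates the full group.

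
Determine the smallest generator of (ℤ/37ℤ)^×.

φ(37) = 37 − 1 = 36 = 2^2 · 3^2.
g is a primitive root iff g^(36/q) ≢ 1 (mod 37) for each prime q ∈ {2, 3}.
g = 2: 2^18 ≡ 36; 2^12 ≡ 26 — none is 1, so 2 is a primitive root.
The smallest primitive root modulo 37 is 2.

2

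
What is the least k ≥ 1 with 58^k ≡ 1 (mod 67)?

22

Since 58 ∈ (Z/67Z)^×, its order divides φ(67) = 67 − 1 = 66 = 2 · 3 · 11.
Divisors of 66: 1, 2, 3, 6, 11, 22, 33, 66.
Compute 58^d (mod 67) for the divisors d until we hit 1:
58^1 ≡ 58
58^2 ≡ 14
58^3 ≡ 8
58^6 ≡ 64
58^11 ≡ 66
58^22 ≡ 1
So ord_67(58) = 22.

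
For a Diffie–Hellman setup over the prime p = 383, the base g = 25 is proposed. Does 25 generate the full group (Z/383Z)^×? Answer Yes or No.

No

φ(383) = 383 − 1 = 382 = 2 · 191.
25 is a primitive root mod 383 iff 25^(φ(383)/q) ≢ 1 for every prime q | φ(383), i.e. q ∈ {2, 191}.
25^191 ≡ 1 (mod 383)  [q = 2: ≡ 1 ✗]
25^2 ≡ 242 (mod 383)  [q = 191: ≢ 1 ✓]
The check at q = 2 fails, so 25 generates a proper subgroup.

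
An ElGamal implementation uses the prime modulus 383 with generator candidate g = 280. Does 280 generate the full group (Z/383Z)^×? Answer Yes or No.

Yes

φ(383) = 383 − 1 = 382 = 2 · 191.
An element g generates (Z/383Z)^× iff g^(382/q) ≢ 1 (mod 383) for each prime q ∈ {2, 191}.
280^191 ≡ 382 (mod 383)  [q = 2: ≢ 1 ✓]
280^2 ≡ 268 (mod 383)  [q = 191: ≢ 1 ✓]
All checks pass, so 280 has order 382 and is a primitive root modulo 383.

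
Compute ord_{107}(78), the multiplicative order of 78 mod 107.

The order of 78 must divide φ(107) = 107 − 1 = 106 = 2 · 53.
Divisors of 106: 1, 2, 53, 106.
Test each divisor d:
78^1 ≡ 78 (mod 107)
78^2 ≡ 92 (mod 107)
78^53 ≡ 106 (mod 107)
78^106 ≡ 1 (mod 107) ✓
So ord_107(78) = 106.

106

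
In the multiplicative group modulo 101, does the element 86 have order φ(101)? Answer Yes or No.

Yes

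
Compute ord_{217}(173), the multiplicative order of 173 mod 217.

30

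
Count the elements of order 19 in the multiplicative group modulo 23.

0

φ(23) = 23 − 1 = 22 = 2 · 11.
In a cyclic group of order 22, there are φ(d) elements of order d for each divisor d of 22, and zero for non-divisors.
Here 22 is not a multiple of 19, so there are no elements of order 19.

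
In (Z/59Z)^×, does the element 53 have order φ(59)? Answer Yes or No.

No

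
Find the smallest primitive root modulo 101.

φ(101) = 101 − 1 = 100 = 2^2 · 5^2.
Test candidates g = 2, 3, … against the prime factors q ∈ {2, 5} of φ(101): g is a generator iff g^(100/q) ≢ 1 for every such q.
g = 2: 2^50 ≡ 100; 2^20 ≡ 95 — none is 1, so 2 is a primitive root.
The smallest primitive root modulo 101 is 2.

2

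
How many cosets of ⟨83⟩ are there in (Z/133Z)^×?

18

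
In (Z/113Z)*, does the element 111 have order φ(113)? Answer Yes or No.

No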